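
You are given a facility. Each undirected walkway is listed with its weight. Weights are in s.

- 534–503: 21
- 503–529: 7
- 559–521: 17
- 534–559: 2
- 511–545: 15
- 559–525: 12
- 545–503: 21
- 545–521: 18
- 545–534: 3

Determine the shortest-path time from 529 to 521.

46 s

Enumerating some paths:
529–503–545–521: 7+21+18 = 46
529–503–534–559–521: 7+21+2+17 = 47
529–503–534–545–521: 7+21+3+18 = 49
Cheapest is 529–503–545–521 at 46 s.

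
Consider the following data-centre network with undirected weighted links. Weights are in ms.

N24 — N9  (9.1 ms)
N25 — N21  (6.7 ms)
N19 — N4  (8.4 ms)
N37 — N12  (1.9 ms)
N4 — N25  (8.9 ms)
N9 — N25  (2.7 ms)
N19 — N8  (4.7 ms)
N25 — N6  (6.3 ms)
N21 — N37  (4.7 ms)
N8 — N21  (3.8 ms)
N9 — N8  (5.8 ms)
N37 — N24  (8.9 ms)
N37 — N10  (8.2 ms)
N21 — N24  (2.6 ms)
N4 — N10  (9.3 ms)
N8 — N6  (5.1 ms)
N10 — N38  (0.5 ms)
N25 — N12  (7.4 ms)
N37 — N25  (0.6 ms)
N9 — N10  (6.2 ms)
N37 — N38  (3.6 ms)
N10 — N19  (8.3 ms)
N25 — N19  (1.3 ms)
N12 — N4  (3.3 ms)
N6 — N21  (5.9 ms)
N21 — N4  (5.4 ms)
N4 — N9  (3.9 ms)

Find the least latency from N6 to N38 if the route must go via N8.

15.3 ms

Shortest N6→N8: N6–N8 = 5.1
Best N8 to N38: N8–N19–N25–N37–N38 costing 10.2
Total via N8: 5.1 + 10.2 = 15.3 ms.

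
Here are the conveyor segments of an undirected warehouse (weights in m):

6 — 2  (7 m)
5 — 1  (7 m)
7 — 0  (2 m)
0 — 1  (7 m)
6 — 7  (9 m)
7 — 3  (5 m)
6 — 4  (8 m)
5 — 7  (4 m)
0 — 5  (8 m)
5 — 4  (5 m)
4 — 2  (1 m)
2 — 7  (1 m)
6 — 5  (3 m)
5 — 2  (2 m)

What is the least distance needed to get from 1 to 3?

Compare a few routes:
1 - 0 - 7 - 3: 7+2+5 = 14
1 - 5 - 2 - 7 - 3: 7+2+1+5 = 15
Cheapest is 1 - 0 - 7 - 3 at 14 m.

14 m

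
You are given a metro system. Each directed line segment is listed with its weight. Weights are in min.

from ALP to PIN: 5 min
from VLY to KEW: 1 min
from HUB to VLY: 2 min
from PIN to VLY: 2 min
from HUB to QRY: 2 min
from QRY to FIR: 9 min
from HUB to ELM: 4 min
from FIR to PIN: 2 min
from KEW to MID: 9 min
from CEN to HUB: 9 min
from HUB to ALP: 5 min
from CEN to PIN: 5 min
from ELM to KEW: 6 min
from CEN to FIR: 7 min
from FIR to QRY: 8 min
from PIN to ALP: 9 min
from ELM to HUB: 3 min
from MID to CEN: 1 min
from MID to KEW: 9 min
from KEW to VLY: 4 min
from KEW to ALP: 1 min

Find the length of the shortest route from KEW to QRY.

21 min

Enumerating some paths:
KEW–MID–CEN–HUB–QRY: 9+1+9+2 = 21
KEW–MID–CEN–FIR–QRY: 9+1+7+8 = 25
The minimum is 21 min via KEW–MID–CEN–HUB–QRY.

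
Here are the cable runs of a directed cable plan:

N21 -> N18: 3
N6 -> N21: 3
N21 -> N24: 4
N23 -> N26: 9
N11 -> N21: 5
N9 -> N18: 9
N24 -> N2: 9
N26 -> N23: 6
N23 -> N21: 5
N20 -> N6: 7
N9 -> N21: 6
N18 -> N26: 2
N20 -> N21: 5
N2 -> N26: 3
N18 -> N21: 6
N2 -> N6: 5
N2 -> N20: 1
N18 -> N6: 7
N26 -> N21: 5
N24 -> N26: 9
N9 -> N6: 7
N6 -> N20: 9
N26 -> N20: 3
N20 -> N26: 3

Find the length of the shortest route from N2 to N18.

9

Candidate routes:
N2 → N26 → N21 → N18: 3+5+3 = 11
N2 → N20 → N21 → N18: 1+5+3 = 9
N2 → N20 → N26 → N21 → N18: 1+3+5+3 = 12
N2 → N6 → N21 → N18: 5+3+3 = 11
The minimum is 9 via N2 → N20 → N21 → N18.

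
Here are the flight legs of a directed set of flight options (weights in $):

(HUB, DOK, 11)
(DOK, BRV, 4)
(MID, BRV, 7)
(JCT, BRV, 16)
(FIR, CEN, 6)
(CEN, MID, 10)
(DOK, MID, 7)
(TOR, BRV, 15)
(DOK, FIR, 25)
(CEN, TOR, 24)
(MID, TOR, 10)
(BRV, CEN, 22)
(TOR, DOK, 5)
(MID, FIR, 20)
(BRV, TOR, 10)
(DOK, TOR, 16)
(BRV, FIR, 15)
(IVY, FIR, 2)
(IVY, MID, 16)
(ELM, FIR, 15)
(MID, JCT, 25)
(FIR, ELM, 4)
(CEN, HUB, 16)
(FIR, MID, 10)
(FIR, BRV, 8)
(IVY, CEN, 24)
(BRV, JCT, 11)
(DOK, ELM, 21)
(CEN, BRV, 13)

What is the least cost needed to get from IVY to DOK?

$25

Enumerating some paths:
IVY - FIR - BRV - TOR - DOK: 2+8+10+5 = 25
IVY - FIR - MID - TOR - DOK: 2+10+10+5 = 27
Cheapest is IVY - FIR - BRV - TOR - DOK at $25.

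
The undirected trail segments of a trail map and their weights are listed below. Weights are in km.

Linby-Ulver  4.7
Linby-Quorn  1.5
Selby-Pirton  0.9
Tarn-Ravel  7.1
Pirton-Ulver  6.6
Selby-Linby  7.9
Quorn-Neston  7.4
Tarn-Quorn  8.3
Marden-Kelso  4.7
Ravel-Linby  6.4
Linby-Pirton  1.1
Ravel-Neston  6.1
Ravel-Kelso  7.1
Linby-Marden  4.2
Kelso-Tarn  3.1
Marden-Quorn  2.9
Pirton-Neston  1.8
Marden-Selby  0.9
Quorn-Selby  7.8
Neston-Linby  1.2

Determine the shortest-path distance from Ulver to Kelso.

Running Dijkstra from Ulver:
Ulver: 0
Linby: 4.7  (via Ulver)
Pirton: 5.8  (via Linby)
Neston: 5.9  (via Linby)
Quorn: 6.2  (via Linby)
Selby: 6.7  (via Pirton)
Marden: 7.6  (via Selby)
Ravel: 11.1  (via Linby)
Kelso: 12.3  (via Marden)
Shortest route: Ulver–Linby–Pirton–Selby–Marden–Kelso = 12.3 km.

12.3 km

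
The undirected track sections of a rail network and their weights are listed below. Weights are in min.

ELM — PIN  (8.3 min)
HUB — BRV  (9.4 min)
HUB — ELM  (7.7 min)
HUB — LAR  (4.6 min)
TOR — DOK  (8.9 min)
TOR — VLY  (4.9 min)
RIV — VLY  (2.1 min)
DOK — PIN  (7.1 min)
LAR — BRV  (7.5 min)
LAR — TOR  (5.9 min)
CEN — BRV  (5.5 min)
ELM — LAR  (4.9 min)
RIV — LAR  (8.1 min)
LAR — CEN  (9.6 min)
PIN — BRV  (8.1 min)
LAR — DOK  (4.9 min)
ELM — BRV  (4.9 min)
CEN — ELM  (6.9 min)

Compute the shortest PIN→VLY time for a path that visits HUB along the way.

30.8 min

Shortest PIN→HUB: PIN–ELM–HUB = 16
Best HUB to VLY: HUB–LAR–RIV–VLY costing 14.8
Total via HUB: 16 + 14.8 = 30.8 min.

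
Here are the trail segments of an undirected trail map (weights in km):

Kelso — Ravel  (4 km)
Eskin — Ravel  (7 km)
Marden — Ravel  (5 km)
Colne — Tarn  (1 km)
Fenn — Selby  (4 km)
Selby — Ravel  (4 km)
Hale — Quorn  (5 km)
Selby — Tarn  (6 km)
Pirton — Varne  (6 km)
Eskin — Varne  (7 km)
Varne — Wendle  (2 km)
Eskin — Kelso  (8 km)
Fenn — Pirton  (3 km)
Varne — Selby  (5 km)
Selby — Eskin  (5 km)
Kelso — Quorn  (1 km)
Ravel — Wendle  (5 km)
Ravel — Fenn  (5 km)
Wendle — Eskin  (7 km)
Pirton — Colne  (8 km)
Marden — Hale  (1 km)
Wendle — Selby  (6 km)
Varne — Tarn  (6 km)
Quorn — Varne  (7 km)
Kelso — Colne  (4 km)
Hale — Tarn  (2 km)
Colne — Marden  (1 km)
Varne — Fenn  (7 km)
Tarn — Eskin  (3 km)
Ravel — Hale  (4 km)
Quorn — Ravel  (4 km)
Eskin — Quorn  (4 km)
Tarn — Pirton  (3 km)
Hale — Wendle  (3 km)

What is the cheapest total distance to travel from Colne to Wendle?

5 km

Running Dijkstra from Colne:
Colne: 0
Marden: 1  (via Colne)
Tarn: 1  (via Colne)
Hale: 2  (via Marden)
Eskin: 4  (via Tarn)
Kelso: 4  (via Colne)
Pirton: 4  (via Tarn)
Quorn: 5  (via Kelso)
Wendle: 5  (via Hale)
Shortest route: Colne → Marden → Hale → Wendle = 5 km.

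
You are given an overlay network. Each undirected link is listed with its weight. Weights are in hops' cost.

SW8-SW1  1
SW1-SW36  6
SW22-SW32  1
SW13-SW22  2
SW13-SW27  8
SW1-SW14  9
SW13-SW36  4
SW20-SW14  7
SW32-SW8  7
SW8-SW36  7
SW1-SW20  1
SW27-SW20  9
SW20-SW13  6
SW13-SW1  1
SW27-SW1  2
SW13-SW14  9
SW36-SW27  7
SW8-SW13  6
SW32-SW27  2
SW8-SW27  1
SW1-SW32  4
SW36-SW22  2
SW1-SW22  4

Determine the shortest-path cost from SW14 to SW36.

Candidate routes:
SW14–SW13–SW36: 9+4 = 13
SW14–SW20–SW1–SW36: 7+1+6 = 14
SW14–SW20–SW1–SW22–SW36: 7+1+4+2 = 14
Cheapest is SW14–SW13–SW36 at 13 hops' cost.

13 hops' cost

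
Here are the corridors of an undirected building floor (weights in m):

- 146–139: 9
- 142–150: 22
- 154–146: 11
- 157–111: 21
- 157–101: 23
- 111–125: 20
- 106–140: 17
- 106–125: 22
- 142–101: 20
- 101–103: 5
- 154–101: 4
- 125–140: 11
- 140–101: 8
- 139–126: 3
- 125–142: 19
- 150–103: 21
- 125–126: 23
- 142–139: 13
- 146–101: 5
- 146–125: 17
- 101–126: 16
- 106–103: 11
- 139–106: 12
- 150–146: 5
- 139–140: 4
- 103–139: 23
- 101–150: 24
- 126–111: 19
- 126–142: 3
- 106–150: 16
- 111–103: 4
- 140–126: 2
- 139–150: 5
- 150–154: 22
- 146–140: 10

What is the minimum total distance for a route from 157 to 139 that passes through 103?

Best 157 to 103: 157 → 111 → 103 costing 25
Best 103 to 139: 103 → 101 → 140 → 139 costing 17
Total via 103: 25 + 17 = 42 m.

42 m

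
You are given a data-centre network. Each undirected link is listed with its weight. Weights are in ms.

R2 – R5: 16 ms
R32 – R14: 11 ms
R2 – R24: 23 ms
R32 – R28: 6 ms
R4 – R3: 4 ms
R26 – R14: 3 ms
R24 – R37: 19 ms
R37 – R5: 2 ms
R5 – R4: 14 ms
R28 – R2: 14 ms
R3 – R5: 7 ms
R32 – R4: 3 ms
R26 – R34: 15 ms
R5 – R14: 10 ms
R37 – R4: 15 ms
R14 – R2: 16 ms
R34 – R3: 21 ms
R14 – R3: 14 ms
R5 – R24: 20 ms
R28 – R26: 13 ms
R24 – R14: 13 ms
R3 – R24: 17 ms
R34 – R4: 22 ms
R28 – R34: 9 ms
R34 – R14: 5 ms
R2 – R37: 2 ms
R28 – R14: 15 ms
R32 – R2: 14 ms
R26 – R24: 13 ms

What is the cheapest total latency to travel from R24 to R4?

Settle nodes by increasing distance from R24:
R24: 0
R14: 13  (via R24)
R26: 13  (via R24)
R3: 17  (via R24)
R34: 18  (via R14)
R37: 19  (via R24)
R5: 20  (via R24)
R4: 21  (via R3)
Shortest route: R24 → R3 → R4 = 21 ms.

21 ms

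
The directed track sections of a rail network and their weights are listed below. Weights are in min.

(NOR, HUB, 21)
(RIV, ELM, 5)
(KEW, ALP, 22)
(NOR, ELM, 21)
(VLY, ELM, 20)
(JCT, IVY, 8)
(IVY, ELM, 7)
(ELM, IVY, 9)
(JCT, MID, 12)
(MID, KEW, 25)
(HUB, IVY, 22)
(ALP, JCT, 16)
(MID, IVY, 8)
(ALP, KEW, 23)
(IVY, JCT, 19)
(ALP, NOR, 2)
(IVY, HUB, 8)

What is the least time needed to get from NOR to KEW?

Candidate routes:
NOR → ELM → IVY → JCT → MID → KEW: 21+9+19+12+25 = 86
NOR → HUB → IVY → JCT → MID → KEW: 21+22+19+12+25 = 99
The minimum is 86 min via NOR → ELM → IVY → JCT → MID → KEW.

86 min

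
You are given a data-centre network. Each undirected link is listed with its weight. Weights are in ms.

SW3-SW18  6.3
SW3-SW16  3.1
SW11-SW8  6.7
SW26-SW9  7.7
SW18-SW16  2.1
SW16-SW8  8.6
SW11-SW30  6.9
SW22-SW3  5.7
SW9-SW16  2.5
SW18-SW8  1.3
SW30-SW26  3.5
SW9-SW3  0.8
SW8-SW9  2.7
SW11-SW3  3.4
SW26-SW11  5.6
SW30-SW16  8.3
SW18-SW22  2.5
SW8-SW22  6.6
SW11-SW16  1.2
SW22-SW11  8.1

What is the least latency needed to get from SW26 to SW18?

8.9 ms

Running Dijkstra from SW26:
SW26: 0
SW30: 3.5  (via SW26)
SW11: 5.6  (via SW26)
SW16: 6.8  (via SW11)
SW9: 7.7  (via SW26)
SW3: 8.5  (via SW9)
SW18: 8.9  (via SW16)
Shortest route: SW26–SW11–SW16–SW18 = 8.9 ms.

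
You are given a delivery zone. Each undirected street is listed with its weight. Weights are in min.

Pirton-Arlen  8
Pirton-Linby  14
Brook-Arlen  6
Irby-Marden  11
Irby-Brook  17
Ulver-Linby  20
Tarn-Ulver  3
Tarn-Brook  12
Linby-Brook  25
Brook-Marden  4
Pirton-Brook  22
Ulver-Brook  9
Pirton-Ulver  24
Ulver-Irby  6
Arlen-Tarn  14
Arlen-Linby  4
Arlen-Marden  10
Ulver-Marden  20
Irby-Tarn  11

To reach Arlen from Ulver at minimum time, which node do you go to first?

Brook

Compare a few routes:
Ulver → Tarn → Arlen: 3+14 = 17
Ulver → Brook → Arlen: 9+6 = 15
Ulver → Tarn → Brook → Arlen: 3+12+6 = 21
Cheapest is Ulver → Brook → Arlen at 15 min.
So from Ulver the first move is to Brook.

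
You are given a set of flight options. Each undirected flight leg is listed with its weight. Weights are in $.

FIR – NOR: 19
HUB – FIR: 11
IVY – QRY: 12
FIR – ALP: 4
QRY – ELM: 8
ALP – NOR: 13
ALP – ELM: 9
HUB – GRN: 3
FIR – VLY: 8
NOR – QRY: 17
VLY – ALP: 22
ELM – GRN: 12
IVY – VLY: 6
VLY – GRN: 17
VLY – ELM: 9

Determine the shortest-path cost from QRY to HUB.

Candidate routes:
QRY–ELM–ALP–FIR–HUB: 8+9+4+11 = 32
QRY–ELM–GRN–HUB: 8+12+3 = 23
The minimum is $23 via QRY–ELM–GRN–HUB.

$23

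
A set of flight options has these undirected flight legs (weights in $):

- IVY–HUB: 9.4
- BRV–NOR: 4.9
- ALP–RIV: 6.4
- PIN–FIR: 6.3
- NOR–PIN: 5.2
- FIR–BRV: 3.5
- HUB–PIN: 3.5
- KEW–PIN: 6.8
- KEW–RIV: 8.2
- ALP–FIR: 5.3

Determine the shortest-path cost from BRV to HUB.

Running Dijkstra from BRV:
BRV: 0
FIR: 3.5  (via BRV)
NOR: 4.9  (via BRV)
ALP: 8.8  (via FIR)
PIN: 9.8  (via FIR)
HUB: 13.3  (via PIN)
Shortest route: BRV → FIR → PIN → HUB = $13.3.

$13.3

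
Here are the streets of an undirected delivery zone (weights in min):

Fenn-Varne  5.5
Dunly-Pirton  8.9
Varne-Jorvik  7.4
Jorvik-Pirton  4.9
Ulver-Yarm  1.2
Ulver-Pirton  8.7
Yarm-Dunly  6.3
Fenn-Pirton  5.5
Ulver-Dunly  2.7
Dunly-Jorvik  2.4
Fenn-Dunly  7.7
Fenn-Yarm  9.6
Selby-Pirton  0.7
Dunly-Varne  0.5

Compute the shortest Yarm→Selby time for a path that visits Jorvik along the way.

Shortest Yarm→Jorvik: Yarm–Ulver–Dunly–Jorvik = 6.3
Shortest Jorvik→Selby: Jorvik–Pirton–Selby = 5.6
Total via Jorvik: 6.3 + 5.6 = 11.9 min.

11.9 min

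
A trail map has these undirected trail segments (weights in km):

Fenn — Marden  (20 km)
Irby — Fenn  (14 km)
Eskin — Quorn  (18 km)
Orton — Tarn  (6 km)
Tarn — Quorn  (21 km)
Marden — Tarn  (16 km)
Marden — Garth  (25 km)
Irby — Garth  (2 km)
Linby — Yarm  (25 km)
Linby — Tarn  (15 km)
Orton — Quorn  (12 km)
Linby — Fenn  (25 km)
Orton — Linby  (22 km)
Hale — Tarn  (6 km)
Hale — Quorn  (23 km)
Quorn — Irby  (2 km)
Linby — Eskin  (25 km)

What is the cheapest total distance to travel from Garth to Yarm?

Running Dijkstra from Garth:
Garth: 0
Irby: 2  (via Garth)
Quorn: 4  (via Irby)
Fenn: 16  (via Irby)
Orton: 16  (via Quorn)
Eskin: 22  (via Quorn)
Tarn: 22  (via Orton)
Marden: 25  (via Garth)
Hale: 27  (via Quorn)
Linby: 37  (via Tarn)
Yarm: 62  (via Linby)
Shortest route: Garth → Irby → Quorn → Orton → Tarn → Linby → Yarm = 62 km.

62 km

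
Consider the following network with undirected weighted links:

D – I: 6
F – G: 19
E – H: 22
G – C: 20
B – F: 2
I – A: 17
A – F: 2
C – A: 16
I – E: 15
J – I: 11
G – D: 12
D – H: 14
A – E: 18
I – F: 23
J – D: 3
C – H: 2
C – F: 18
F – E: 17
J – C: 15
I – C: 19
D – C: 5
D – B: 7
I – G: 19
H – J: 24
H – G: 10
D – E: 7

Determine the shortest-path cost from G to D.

Candidate routes:
G - I - D: 19+6 = 25
G - D: 12 = 12
G - H - C - D: 10+2+5 = 17
G - H - D: 10+14 = 24
The minimum is 12 via G - D.

12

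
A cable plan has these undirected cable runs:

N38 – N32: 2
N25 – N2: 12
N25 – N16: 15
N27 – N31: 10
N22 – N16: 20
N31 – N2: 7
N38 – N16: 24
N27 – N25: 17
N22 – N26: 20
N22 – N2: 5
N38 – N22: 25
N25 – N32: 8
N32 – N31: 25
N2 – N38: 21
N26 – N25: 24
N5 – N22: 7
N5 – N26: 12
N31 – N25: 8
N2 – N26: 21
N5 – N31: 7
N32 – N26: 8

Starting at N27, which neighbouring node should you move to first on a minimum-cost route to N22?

N31

Candidate routes:
N27–N31–N2–N22: 10+7+5 = 22
N27–N25–N2–N22: 17+12+5 = 34
N27–N31–N5–N22: 10+7+7 = 24
The minimum is 22 via N27–N31–N2–N22.
So from N27 the first move is to N31.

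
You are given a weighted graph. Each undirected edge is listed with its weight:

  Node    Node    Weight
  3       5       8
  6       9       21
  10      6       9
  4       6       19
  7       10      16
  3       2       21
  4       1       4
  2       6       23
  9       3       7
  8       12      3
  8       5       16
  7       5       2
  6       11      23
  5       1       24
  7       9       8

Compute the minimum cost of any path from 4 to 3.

Settle nodes by increasing distance from 4:
4: 0
1: 4  (via 4)
6: 19  (via 4)
5: 28  (via 1)
10: 28  (via 6)
7: 30  (via 5)
3: 36  (via 5)
Shortest route: 4–1–5–3 = 36.

36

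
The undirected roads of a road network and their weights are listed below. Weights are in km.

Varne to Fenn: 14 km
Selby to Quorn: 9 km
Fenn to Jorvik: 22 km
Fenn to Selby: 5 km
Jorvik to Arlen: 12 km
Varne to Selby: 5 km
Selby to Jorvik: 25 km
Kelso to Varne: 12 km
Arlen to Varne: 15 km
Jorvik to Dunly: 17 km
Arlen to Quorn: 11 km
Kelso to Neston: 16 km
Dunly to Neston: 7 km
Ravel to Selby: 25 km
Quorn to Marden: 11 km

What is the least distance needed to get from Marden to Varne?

25 km

Settle nodes by increasing distance from Marden:
Marden: 0
Quorn: 11  (via Marden)
Selby: 20  (via Quorn)
Arlen: 22  (via Quorn)
Fenn: 25  (via Selby)
Varne: 25  (via Selby)
Shortest route: Marden → Quorn → Selby → Varne = 25 km.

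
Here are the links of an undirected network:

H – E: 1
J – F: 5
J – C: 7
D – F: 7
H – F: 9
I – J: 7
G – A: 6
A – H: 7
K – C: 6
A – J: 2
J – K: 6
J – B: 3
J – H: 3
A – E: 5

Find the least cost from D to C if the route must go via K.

Best D to K: D–F–J–K costing 18
Best K to C: K–C costing 6
Total via K: 18 + 6 = 24.

24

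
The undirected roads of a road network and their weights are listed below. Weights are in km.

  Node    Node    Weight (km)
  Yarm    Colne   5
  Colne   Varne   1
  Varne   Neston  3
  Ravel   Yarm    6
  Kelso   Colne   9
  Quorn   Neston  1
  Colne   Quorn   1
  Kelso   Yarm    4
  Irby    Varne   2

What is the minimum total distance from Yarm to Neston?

7 km

Enumerating some paths:
Yarm - Colne - Quorn - Neston: 5+1+1 = 7
Yarm - Kelso - Colne - Varne - Neston: 4+9+1+3 = 17
Yarm - Kelso - Colne - Quorn - Neston: 4+9+1+1 = 15
Yarm - Colne - Varne - Neston: 5+1+3 = 9
Cheapest is Yarm - Colne - Quorn - Neston at 7 km.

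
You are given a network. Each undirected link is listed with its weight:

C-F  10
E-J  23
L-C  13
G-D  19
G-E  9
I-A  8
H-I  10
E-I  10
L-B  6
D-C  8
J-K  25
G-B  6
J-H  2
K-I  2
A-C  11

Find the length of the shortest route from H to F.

39

Settle nodes by increasing distance from H:
H: 0
J: 2  (via H)
I: 10  (via H)
K: 12  (via I)
A: 18  (via I)
E: 20  (via I)
C: 29  (via A)
G: 29  (via E)
B: 35  (via G)
D: 37  (via C)
F: 39  (via C)
Shortest route: H–I–A–C–F = 39.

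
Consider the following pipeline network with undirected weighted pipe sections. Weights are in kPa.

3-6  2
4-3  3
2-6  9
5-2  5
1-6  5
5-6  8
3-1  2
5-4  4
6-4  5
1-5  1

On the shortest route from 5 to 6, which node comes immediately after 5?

1

Enumerating some paths:
5–1–6: 1+5 = 6
5–1–3–6: 1+2+2 = 5
The minimum is 5 kPa via 5–1–3–6.
So from 5 the first move is to 1.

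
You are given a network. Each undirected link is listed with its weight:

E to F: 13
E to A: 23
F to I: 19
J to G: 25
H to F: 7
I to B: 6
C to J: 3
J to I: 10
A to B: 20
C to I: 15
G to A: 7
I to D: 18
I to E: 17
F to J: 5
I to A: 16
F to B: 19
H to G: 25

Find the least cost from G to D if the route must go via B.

51

Shortest G→B: G–A–B = 27
Best B to D: B–I–D costing 24
Total via B: 27 + 24 = 51.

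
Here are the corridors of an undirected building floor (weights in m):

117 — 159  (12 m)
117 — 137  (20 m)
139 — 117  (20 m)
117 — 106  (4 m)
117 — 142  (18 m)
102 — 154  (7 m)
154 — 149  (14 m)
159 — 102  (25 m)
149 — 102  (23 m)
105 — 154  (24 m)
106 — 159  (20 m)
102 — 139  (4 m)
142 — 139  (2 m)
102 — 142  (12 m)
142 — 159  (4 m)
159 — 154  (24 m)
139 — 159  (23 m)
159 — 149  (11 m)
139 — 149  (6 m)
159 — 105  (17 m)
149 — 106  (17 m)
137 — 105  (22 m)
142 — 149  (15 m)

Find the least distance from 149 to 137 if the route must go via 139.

Best 149 to 139: 149 → 139 costing 6
Shortest 139→137: 139 → 142 → 159 → 117 → 137 = 38
Total via 139: 6 + 38 = 44 m.

44 m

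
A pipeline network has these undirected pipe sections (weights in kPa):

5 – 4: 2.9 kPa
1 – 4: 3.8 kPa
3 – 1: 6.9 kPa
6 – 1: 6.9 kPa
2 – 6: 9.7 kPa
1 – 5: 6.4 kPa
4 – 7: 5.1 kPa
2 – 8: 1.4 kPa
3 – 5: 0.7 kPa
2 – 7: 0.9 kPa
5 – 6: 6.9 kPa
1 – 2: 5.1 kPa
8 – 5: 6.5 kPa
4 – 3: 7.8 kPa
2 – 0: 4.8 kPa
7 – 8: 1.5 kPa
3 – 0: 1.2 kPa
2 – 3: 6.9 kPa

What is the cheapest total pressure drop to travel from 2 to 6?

9.7 kPa

Running Dijkstra from 2:
2: 0
7: 0.9  (via 2)
8: 1.4  (via 2)
0: 4.8  (via 2)
1: 5.1  (via 2)
3: 6  (via 0)
4: 6  (via 7)
5: 6.7  (via 3)
6: 9.7  (via 2)
Shortest route: 2 → 6 = 9.7 kPa.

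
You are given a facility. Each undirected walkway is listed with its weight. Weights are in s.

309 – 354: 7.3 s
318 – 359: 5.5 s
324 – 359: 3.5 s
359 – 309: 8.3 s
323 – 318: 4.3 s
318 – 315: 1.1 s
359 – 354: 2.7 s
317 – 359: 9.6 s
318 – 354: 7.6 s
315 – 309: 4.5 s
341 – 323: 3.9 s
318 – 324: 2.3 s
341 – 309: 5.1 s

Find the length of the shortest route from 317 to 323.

19.4 s

Candidate routes:
317 → 359 → 318 → 323: 9.6+5.5+4.3 = 19.4
317 → 359 → 309 → 341 → 323: 9.6+8.3+5.1+3.9 = 26.9
317 → 359 → 354 → 318 → 323: 9.6+2.7+7.6+4.3 = 24.2
317 → 359 → 324 → 318 → 323: 9.6+3.5+2.3+4.3 = 19.7
The minimum is 19.4 s via 317 → 359 → 318 → 323.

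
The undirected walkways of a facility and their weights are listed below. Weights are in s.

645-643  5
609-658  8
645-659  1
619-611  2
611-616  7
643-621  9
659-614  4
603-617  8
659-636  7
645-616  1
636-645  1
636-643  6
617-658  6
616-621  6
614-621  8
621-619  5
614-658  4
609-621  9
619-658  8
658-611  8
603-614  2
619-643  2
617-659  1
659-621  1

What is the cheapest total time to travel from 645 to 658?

Settle nodes by increasing distance from 645:
645: 0
636: 1  (via 645)
616: 1  (via 645)
659: 1  (via 645)
617: 2  (via 659)
621: 2  (via 659)
643: 5  (via 645)
614: 5  (via 659)
619: 7  (via 621)
603: 7  (via 614)
658: 8  (via 617)
Shortest route: 645 → 659 → 617 → 658 = 8 s.

8 s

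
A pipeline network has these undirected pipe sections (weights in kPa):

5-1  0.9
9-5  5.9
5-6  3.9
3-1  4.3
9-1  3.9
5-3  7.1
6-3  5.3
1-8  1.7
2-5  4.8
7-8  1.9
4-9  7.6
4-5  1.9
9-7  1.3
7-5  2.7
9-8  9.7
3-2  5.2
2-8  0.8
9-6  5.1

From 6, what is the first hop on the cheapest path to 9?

9

Compare a few routes:
6–9: 5.1 = 5.1
6–5–1–9: 3.9+0.9+3.9 = 8.7
6–5–7–9: 3.9+2.7+1.3 = 7.9
6–5–1–8–7–9: 3.9+0.9+1.7+1.9+1.3 = 9.7
The minimum is 5.1 kPa via 6–9.
So from 6 the first move is to 9.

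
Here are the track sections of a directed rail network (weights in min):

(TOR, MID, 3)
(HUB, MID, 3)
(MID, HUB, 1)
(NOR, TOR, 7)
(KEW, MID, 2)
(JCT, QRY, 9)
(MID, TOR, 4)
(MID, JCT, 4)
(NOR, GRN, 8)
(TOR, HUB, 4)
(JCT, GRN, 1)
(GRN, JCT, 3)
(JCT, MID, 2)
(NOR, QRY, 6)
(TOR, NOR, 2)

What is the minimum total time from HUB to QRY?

15 min

Enumerating some paths:
HUB - MID - TOR - NOR - QRY: 3+4+2+6 = 15
HUB - MID - JCT - QRY: 3+4+9 = 16
The minimum is 15 min via HUB - MID - TOR - NOR - QRY.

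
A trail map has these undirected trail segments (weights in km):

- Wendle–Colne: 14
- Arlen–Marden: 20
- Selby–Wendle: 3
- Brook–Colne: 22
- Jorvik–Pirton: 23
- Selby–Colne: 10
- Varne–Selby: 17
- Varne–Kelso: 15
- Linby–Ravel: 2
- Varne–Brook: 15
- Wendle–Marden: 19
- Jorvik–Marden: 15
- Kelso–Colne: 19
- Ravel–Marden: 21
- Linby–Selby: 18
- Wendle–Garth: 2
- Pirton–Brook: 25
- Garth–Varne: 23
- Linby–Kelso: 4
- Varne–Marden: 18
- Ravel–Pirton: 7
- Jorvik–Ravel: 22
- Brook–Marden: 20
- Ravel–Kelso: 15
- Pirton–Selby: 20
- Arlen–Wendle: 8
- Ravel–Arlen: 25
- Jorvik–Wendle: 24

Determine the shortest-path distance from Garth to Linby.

23 km

Settle nodes by increasing distance from Garth:
Garth: 0
Wendle: 2  (via Garth)
Selby: 5  (via Wendle)
Arlen: 10  (via Wendle)
Colne: 15  (via Selby)
Marden: 21  (via Wendle)
Varne: 22  (via Selby)
Linby: 23  (via Selby)
Shortest route: Garth–Wendle–Selby–Linby = 23 km.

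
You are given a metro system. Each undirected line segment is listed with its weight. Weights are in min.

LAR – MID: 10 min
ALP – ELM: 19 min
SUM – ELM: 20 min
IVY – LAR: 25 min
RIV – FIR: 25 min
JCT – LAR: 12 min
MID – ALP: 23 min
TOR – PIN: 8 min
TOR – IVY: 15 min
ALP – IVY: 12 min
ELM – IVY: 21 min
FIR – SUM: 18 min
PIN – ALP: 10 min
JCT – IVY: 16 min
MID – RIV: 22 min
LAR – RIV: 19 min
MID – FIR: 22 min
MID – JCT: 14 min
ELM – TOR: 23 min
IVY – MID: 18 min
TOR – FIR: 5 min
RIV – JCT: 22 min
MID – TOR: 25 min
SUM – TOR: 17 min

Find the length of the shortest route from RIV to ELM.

Enumerating some paths:
RIV - JCT - IVY - ELM: 22+16+21 = 59
RIV - FIR - TOR - ELM: 25+5+23 = 53
Cheapest is RIV - FIR - TOR - ELM at 53 min.

53 min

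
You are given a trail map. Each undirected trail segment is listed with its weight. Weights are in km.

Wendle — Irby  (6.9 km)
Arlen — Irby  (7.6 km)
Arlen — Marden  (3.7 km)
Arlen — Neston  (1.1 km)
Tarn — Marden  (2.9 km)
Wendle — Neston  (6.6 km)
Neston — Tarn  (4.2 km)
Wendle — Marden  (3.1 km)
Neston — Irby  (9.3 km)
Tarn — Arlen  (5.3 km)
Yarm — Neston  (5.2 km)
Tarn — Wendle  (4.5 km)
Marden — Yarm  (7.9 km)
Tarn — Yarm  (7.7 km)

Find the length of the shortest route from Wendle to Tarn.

Settle nodes by increasing distance from Wendle:
Wendle: 0
Marden: 3.1  (via Wendle)
Tarn: 4.5  (via Wendle)
Shortest route: Wendle–Tarn = 4.5 km.

4.5 km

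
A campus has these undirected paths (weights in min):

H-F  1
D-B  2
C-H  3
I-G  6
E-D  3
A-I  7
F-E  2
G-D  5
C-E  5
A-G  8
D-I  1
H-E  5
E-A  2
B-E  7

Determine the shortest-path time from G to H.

Enumerating some paths:
G - D - E - F - H: 5+3+2+1 = 11
G - I - D - E - F - H: 6+1+3+2+1 = 13
G - A - E - F - H: 8+2+2+1 = 13
Cheapest is G - D - E - F - H at 11 min.

11 min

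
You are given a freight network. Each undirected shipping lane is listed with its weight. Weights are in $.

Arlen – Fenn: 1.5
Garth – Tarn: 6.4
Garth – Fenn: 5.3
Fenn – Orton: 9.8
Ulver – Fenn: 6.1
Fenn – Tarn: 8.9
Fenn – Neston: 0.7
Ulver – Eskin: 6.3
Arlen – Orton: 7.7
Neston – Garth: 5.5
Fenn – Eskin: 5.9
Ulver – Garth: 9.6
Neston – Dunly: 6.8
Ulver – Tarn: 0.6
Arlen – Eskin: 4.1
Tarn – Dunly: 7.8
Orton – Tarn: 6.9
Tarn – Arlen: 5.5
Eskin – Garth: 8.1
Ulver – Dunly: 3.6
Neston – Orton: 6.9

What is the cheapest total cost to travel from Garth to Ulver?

$7

Running Dijkstra from Garth:
Garth: 0
Fenn: 5.3  (via Garth)
Neston: 5.5  (via Garth)
Tarn: 6.4  (via Garth)
Arlen: 6.8  (via Fenn)
Ulver: 7  (via Tarn)
Shortest route: Garth → Tarn → Ulver = $7.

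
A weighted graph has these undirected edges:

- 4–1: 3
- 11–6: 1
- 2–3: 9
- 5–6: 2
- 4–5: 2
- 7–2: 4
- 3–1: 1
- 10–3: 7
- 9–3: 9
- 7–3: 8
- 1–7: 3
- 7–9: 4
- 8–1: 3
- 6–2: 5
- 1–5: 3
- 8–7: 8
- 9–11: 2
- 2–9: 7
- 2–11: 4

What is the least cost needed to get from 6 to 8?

Candidate routes:
6 - 5 - 1 - 8: 2+3+3 = 8
6 - 5 - 4 - 1 - 8: 2+2+3+3 = 10
6 - 11 - 9 - 7 - 1 - 8: 1+2+4+3+3 = 13
Cheapest is 6 - 5 - 1 - 8 at 8.

8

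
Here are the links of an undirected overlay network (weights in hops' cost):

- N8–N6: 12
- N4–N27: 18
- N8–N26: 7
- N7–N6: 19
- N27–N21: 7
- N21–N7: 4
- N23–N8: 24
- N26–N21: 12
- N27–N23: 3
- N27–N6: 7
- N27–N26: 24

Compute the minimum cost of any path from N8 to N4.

Shortest distances from N8:
N8: 0
N26: 7  (via N8)
N6: 12  (via N8)
N27: 19  (via N6)
N21: 19  (via N26)
N23: 22  (via N27)
N7: 23  (via N21)
N4: 37  (via N27)
Shortest route: N8–N6–N27–N4 = 37 hops' cost.

37 hops' cost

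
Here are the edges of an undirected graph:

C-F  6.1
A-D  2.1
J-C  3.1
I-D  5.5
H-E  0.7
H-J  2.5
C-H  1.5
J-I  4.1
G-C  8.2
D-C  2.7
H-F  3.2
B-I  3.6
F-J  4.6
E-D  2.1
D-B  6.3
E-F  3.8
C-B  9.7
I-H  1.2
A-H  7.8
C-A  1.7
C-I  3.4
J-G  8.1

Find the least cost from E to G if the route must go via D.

Shortest E→D: E–D = 2.1
Best D to G: D–C–G costing 10.9
Total via D: 2.1 + 10.9 = 13.

13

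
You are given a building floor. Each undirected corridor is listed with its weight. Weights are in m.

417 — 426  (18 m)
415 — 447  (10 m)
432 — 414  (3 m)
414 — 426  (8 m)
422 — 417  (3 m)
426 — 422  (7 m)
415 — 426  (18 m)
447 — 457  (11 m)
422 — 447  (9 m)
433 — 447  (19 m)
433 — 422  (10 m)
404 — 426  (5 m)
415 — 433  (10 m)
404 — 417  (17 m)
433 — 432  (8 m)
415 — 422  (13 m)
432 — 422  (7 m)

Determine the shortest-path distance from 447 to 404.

Candidate routes:
447–422–417–404: 9+3+17 = 29
447–422–426–404: 9+7+5 = 21
447–415–426–404: 10+18+5 = 33
447–422–432–414–426–404: 9+7+3+8+5 = 32
The minimum is 21 m via 447–422–426–404.

21 m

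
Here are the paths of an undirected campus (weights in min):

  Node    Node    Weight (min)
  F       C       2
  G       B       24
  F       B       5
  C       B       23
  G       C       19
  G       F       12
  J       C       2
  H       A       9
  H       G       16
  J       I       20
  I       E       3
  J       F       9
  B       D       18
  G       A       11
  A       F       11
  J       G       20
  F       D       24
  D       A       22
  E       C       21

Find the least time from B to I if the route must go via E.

31 min

Best B to E: B → F → C → E costing 28
Shortest E→I: E → I = 3
Total via E: 28 + 3 = 31 min.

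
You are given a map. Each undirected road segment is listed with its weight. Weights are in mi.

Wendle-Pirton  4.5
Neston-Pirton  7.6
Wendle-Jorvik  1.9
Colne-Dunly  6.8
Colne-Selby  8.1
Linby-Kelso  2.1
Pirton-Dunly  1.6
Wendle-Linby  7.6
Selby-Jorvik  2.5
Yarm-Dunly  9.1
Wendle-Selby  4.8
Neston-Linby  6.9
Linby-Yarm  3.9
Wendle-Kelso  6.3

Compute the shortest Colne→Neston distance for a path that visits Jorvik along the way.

Best Colne to Jorvik: Colne–Selby–Jorvik costing 10.6
Shortest Jorvik→Neston: Jorvik–Wendle–Pirton–Neston = 14
Total via Jorvik: 10.6 + 14 = 24.6 mi.

24.6 mi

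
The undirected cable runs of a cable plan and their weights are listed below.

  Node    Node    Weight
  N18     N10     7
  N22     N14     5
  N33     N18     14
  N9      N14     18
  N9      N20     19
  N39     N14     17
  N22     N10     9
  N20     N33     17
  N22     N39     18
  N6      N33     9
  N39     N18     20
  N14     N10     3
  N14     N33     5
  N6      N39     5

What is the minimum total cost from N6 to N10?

Running Dijkstra from N6:
N6: 0
N39: 5  (via N6)
N33: 9  (via N6)
N14: 14  (via N33)
N10: 17  (via N14)
Shortest route: N6–N33–N14–N10 = 17.

17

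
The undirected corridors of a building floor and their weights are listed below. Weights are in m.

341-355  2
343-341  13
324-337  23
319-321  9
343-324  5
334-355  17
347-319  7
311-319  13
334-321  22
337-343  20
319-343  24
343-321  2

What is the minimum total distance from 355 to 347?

Shortest distances from 355:
355: 0
341: 2  (via 355)
343: 15  (via 341)
321: 17  (via 343)
334: 17  (via 355)
324: 20  (via 343)
319: 26  (via 321)
347: 33  (via 319)
Shortest route: 355 → 341 → 343 → 321 → 319 → 347 = 33 m.

33 m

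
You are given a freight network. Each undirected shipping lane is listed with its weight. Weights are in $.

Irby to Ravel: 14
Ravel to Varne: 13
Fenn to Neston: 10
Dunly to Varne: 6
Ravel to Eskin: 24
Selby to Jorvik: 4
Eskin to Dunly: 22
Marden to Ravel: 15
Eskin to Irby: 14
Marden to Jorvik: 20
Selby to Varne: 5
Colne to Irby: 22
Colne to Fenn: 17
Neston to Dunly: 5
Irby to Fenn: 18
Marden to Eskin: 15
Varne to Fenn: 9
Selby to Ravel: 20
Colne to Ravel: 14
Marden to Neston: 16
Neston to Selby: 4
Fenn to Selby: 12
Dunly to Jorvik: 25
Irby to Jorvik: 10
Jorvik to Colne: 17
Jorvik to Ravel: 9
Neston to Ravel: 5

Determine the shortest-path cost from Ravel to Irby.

Candidate routes:
Ravel → Jorvik → Irby: 9+10 = 19
Ravel → Irby: 14 = 14
Cheapest is Ravel → Irby at $14.

$14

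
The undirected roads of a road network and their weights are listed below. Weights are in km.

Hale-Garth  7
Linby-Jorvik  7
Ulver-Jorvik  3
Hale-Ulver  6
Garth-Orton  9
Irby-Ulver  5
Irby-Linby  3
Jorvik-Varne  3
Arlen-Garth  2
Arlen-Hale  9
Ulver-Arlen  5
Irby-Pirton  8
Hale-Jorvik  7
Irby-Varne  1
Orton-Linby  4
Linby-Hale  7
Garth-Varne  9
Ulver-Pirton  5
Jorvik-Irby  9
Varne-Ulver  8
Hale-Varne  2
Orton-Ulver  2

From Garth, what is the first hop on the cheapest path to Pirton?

Arlen

Candidate routes:
Garth–Arlen–Ulver–Pirton: 2+5+5 = 12
Garth–Orton–Ulver–Pirton: 9+2+5 = 16
Cheapest is Garth–Arlen–Ulver–Pirton at 12 km.
So from Garth the first move is to Arlen.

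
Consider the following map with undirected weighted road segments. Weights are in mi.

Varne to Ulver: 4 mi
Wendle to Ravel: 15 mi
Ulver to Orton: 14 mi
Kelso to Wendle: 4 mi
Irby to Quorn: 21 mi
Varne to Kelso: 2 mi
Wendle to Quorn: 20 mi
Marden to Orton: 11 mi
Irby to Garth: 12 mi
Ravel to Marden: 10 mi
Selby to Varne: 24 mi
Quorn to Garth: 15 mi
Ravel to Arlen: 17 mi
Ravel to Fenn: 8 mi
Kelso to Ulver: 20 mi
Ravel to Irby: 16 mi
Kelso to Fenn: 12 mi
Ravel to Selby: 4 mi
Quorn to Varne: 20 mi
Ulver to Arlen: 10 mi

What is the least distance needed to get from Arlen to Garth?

Shortest distances from Arlen:
Arlen: 0
Ulver: 10  (via Arlen)
Varne: 14  (via Ulver)
Kelso: 16  (via Varne)
Ravel: 17  (via Arlen)
Wendle: 20  (via Kelso)
Selby: 21  (via Ravel)
Orton: 24  (via Ulver)
Fenn: 25  (via Ravel)
Marden: 27  (via Ravel)
Irby: 33  (via Ravel)
Quorn: 34  (via Varne)
Garth: 45  (via Irby)
Shortest route: Arlen–Ravel–Irby–Garth = 45 mi.

45 mi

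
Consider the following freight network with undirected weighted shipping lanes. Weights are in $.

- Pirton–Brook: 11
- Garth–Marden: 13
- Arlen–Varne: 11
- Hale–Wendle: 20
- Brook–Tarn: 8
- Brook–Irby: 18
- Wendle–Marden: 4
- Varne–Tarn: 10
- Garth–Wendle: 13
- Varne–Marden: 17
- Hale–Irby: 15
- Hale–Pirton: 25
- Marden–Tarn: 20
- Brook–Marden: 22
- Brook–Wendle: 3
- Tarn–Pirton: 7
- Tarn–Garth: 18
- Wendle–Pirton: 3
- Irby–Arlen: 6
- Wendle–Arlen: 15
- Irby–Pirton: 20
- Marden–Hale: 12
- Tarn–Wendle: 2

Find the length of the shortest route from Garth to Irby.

Compare a few routes:
Garth–Wendle–Brook–Irby: 13+3+18 = 34
Garth–Marden–Wendle–Arlen–Irby: 13+4+15+6 = 38
Garth–Wendle–Pirton–Irby: 13+3+20 = 36
Garth–Marden–Wendle–Brook–Irby: 13+4+3+18 = 38
Cheapest is Garth–Wendle–Brook–Irby at $34.

$34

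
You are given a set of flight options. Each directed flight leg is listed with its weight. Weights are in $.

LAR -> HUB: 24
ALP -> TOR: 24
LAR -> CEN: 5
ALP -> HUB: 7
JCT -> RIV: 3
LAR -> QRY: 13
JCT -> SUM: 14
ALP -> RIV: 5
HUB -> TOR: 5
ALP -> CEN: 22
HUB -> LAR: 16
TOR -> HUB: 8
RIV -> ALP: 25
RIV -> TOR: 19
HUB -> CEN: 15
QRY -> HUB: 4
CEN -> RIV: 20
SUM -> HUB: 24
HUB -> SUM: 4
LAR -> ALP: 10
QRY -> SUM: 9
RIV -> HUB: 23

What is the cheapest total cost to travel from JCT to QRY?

Compare a few routes:
JCT–RIV–ALP–HUB–LAR–QRY: 3+25+7+16+13 = 64
JCT–RIV–HUB–LAR–QRY: 3+23+16+13 = 55
JCT–SUM–HUB–LAR–QRY: 14+24+16+13 = 67
JCT–RIV–TOR–HUB–LAR–QRY: 3+19+8+16+13 = 59
The minimum is $55 via JCT–RIV–HUB–LAR–QRY.

$55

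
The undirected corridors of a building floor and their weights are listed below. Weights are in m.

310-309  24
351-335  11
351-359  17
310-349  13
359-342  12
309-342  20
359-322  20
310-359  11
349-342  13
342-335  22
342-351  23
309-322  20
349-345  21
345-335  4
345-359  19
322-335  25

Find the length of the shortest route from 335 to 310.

34 m

Shortest distances from 335:
335: 0
345: 4  (via 335)
351: 11  (via 335)
342: 22  (via 335)
359: 23  (via 345)
322: 25  (via 335)
349: 25  (via 345)
310: 34  (via 359)
Shortest route: 335–345–359–310 = 34 m.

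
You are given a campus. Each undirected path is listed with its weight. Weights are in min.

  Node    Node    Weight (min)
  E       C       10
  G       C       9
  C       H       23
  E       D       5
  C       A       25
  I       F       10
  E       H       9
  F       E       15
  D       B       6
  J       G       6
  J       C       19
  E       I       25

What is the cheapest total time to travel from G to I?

Compare a few routes:
G–C–E–I: 9+10+25 = 44
G–J–C–E–F–I: 6+19+10+15+10 = 60
Cheapest is G–C–E–I at 44 min.

44 min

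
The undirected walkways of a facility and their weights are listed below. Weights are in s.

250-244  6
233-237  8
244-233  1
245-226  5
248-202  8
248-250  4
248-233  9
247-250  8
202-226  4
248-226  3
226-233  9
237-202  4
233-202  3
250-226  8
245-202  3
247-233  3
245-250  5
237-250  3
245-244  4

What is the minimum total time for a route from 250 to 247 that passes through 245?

Best 250 to 245: 250 → 245 costing 5
Best 245 to 247: 245 → 244 → 233 → 247 costing 8
Total via 245: 5 + 8 = 13 s.

13 s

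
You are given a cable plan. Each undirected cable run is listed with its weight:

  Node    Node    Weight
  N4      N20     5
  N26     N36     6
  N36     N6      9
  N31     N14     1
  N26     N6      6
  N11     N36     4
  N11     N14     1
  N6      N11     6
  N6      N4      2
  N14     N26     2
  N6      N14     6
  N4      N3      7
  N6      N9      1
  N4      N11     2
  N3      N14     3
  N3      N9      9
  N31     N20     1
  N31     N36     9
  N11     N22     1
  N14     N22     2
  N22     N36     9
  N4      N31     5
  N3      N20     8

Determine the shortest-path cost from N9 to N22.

Enumerating some paths:
N9 → N6 → N4 → N11 → N14 → N22: 1+2+2+1+2 = 8
N9 → N6 → N4 → N11 → N22: 1+2+2+1 = 6
Cheapest is N9 → N6 → N4 → N11 → N22 at 6.

6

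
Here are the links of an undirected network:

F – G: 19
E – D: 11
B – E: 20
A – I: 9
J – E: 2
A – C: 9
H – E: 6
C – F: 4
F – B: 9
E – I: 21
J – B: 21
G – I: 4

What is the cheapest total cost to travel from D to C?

Settle nodes by increasing distance from D:
D: 0
E: 11  (via D)
J: 13  (via E)
H: 17  (via E)
B: 31  (via E)
I: 32  (via E)
G: 36  (via I)
F: 40  (via B)
A: 41  (via I)
C: 44  (via F)
Shortest route: D → E → B → F → C = 44.

44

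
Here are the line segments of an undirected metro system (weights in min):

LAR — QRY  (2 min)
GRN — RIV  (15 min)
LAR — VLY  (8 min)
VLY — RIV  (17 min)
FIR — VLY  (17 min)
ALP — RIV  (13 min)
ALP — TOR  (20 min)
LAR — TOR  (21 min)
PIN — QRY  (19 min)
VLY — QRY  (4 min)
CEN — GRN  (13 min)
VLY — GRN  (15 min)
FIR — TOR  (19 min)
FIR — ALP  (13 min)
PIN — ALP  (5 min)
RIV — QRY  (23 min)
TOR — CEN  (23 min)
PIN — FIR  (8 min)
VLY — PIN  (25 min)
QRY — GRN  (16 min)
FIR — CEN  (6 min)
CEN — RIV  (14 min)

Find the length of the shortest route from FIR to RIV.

20 min

Compare a few routes:
FIR–ALP–RIV: 13+13 = 26
FIR–CEN–RIV: 6+14 = 20
FIR–PIN–ALP–RIV: 8+5+13 = 26
The minimum is 20 min via FIR–CEN–RIV.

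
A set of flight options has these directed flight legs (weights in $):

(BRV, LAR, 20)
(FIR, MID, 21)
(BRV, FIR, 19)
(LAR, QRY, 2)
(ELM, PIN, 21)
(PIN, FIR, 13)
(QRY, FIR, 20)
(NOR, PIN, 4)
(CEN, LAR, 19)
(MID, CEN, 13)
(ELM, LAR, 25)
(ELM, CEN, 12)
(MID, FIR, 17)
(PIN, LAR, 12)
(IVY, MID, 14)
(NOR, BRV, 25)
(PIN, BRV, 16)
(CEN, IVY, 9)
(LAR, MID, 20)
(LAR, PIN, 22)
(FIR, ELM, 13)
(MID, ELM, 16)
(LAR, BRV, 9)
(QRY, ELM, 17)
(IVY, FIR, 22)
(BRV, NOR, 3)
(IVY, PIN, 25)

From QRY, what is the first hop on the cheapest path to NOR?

Enumerating some paths:
QRY–ELM–PIN–BRV–NOR: 17+21+16+3 = 57
QRY–ELM–LAR–BRV–NOR: 17+25+9+3 = 54
The minimum is $54 via QRY–ELM–LAR–BRV–NOR.
So from QRY the first move is to ELM.

ELM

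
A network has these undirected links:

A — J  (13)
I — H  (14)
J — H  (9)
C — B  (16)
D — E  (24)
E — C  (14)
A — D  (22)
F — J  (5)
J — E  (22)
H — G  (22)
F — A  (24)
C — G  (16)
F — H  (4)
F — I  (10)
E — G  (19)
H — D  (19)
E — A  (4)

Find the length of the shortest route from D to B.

54

Running Dijkstra from D:
D: 0
H: 19  (via D)
A: 22  (via D)
F: 23  (via H)
E: 24  (via D)
J: 28  (via H)
I: 33  (via H)
C: 38  (via E)
G: 41  (via H)
B: 54  (via C)
Shortest route: D → E → C → B = 54.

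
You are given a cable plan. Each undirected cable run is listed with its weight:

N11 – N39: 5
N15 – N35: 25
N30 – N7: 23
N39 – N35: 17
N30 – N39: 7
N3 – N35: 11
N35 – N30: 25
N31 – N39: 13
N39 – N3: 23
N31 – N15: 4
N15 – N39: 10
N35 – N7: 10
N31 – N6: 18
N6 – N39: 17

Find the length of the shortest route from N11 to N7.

Settle nodes by increasing distance from N11:
N11: 0
N39: 5  (via N11)
N30: 12  (via N39)
N15: 15  (via N39)
N31: 18  (via N39)
N35: 22  (via N39)
N6: 22  (via N39)
N3: 28  (via N39)
N7: 32  (via N35)
Shortest route: N11 → N39 → N35 → N7 = 32.

32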